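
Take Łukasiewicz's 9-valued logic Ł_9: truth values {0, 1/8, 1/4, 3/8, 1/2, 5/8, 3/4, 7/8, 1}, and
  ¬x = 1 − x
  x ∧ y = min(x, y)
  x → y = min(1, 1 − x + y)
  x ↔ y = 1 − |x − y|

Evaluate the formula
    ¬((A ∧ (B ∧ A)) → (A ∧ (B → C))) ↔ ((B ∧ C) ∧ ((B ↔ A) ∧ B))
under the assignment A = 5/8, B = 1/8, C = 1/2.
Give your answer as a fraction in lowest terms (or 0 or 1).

7/8

B ∧ A = 1/8 ∧ 5/8 = 1/8
A ∧ (B ∧ A) = 5/8 ∧ 1/8 = 1/8
B → C = 1/8 → 1/2 = 1
A ∧ (B → C) = 5/8 ∧ 1 = 5/8
(A ∧ (B ∧ A)) → (A ∧ (B → C)) = 1/8 → 5/8 = 1
¬((A ∧ (B ∧ A)) → (A ∧ (B → C))) = ¬1 = 0
B ∧ C = 1/8 ∧ 1/2 = 1/8
B ↔ A = 1/8 ↔ 5/8 = 1/2
(B ↔ A) ∧ B = 1/2 ∧ 1/8 = 1/8
(B ∧ C) ∧ ((B ↔ A) ∧ B) = 1/8 ∧ 1/8 = 1/8
¬((A ∧ (B ∧ A)) → (A ∧ (B → C))) ↔ ((B ∧ C) ∧ ((B ↔ A) ∧ B)) = 0 ↔ 1/8 = 7/8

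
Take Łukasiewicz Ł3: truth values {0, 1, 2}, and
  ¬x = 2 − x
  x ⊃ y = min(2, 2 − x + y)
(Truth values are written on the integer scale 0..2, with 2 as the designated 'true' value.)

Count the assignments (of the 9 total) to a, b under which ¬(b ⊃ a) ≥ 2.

1

a = 0, b = 0 ↦ 0  <
a = 0, b = 1 ↦ 1  <
a = 0, b = 2 ↦ 2  ≥
a = 1, b = 0 ↦ 0  <
a = 1, b = 1 ↦ 0  <
a = 1, b = 2 ↦ 1  <
a = 2, b = 0 ↦ 0  <
a = 2, b = 1 ↦ 0  <
a = 2, b = 2 ↦ 0  <
So 1 of the 9 assignments meets the threshold.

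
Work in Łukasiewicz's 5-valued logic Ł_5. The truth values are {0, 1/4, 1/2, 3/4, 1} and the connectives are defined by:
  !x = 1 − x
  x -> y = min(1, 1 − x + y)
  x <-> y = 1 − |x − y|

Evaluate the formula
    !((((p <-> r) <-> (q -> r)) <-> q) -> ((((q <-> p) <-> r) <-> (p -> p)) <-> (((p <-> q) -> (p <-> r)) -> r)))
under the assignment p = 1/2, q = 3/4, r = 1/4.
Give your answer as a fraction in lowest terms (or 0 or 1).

p <-> r = 1/2 <-> 1/4 = 3/4
q -> r = 3/4 -> 1/4 = 1/2
(p <-> r) <-> (q -> r) = 3/4 <-> 1/2 = 3/4
((p <-> r) <-> (q -> r)) <-> q = 3/4 <-> 3/4 = 1
q <-> p = 3/4 <-> 1/2 = 3/4
(q <-> p) <-> r = 3/4 <-> 1/4 = 1/2
p -> p = 1/2 -> 1/2 = 1
((q <-> p) <-> r) <-> (p -> p) = 1/2 <-> 1 = 1/2
p <-> q = 1/2 <-> 3/4 = 3/4
p <-> r = 1/2 <-> 1/4 = 3/4
(p <-> q) -> (p <-> r) = 3/4 -> 3/4 = 1
((p <-> q) -> (p <-> r)) -> r = 1 -> 1/4 = 1/4
(((q <-> p) <-> r) <-> (p -> p)) <-> (((p <-> q) -> (p <-> r)) -> r) = 1/2 <-> 1/4 = 3/4
(((p <-> r) <-> (q -> r)) <-> q) -> ((((q <-> p) <-> r) <-> (p -> p)) <-> (((p <-> q) -> (p <-> r)) -> r)) = 1 -> 3/4 = 3/4
!((((p <-> r) <-> (q -> r)) <-> q) -> ((((q <-> p) <-> r) <-> (p -> p)) <-> (((p <-> q) -> (p <-> r)) -> r))) = !3/4 = 1/4

1/4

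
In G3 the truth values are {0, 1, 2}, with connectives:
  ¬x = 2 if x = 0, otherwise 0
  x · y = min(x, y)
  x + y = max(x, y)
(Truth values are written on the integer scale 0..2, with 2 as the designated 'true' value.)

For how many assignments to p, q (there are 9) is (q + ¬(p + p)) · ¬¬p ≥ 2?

p = 0, q = 0 ↦ 0  <
p = 0, q = 1 ↦ 0  <
p = 0, q = 2 ↦ 0  <
p = 1, q = 0 ↦ 0  <
p = 1, q = 1 ↦ 1  <
p = 1, q = 2 ↦ 2  ≥
p = 2, q = 0 ↦ 0  <
p = 2, q = 1 ↦ 1  <
p = 2, q = 2 ↦ 2  ≥
So 2 of the 9 assignments meet the threshold.

2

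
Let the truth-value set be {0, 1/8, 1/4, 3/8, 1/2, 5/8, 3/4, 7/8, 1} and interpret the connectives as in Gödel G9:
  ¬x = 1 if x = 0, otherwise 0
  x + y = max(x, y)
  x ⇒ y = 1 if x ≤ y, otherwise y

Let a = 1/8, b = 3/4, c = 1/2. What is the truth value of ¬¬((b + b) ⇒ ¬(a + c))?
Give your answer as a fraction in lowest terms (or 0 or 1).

b + b = 3/4 + 3/4 = 3/4
a + c = 1/8 + 1/2 = 1/2
¬(a + c) = ¬1/2 = 0
(b + b) ⇒ ¬(a + c) = 3/4 ⇒ 0 = 0
¬((b + b) ⇒ ¬(a + c)) = ¬0 = 1
¬¬((b + b) ⇒ ¬(a + c)) = ¬1 = 0

0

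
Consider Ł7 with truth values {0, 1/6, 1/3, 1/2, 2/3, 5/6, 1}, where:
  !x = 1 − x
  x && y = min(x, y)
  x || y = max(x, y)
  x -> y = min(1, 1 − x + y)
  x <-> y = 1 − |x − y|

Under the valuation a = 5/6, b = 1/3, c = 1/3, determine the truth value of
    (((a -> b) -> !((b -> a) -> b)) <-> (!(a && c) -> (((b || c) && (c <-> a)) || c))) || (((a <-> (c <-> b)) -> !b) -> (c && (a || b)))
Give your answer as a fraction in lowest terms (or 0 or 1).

2/3

a -> b = 5/6 -> 1/3 = 1/2
b -> a = 1/3 -> 5/6 = 1
(b -> a) -> b = 1 -> 1/3 = 1/3
!((b -> a) -> b) = !1/3 = 2/3
(a -> b) -> !((b -> a) -> b) = 1/2 -> 2/3 = 1
a && c = 5/6 && 1/3 = 1/3
!(a && c) = !1/3 = 2/3
b || c = 1/3 || 1/3 = 1/3
c <-> a = 1/3 <-> 5/6 = 1/2
(b || c) && (c <-> a) = 1/3 && 1/2 = 1/3
((b || c) && (c <-> a)) || c = 1/3 || 1/3 = 1/3
!(a && c) -> (((b || c) && (c <-> a)) || c) = 2/3 -> 1/3 = 2/3
((a -> b) -> !((b -> a) -> b)) <-> (!(a && c) -> (((b || c) && (c <-> a)) || c)) = 1 <-> 2/3 = 2/3
c <-> b = 1/3 <-> 1/3 = 1
a <-> (c <-> b) = 5/6 <-> 1 = 5/6
!b = !1/3 = 2/3
(a <-> (c <-> b)) -> !b = 5/6 -> 2/3 = 5/6
a || b = 5/6 || 1/3 = 5/6
c && (a || b) = 1/3 && 5/6 = 1/3
((a <-> (c <-> b)) -> !b) -> (c && (a || b)) = 5/6 -> 1/3 = 1/2
(((a -> b) -> !((b -> a) -> b)) <-> (!(a && c) -> (((b || c) && (c <-> a)) || c))) || (((a <-> (c <-> b)) -> !b) -> (c && (a || b))) = 2/3 || 1/2 = 2/3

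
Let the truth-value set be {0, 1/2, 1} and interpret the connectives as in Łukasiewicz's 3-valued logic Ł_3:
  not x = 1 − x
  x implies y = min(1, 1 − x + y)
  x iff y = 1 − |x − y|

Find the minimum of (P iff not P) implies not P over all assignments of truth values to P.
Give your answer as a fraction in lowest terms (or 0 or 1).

1/2

Take P = 1/2:
not P = not 1/2 = 1/2
P iff not P = 1/2 iff 1/2 = 1
not P = not 1/2 = 1/2
(P iff not P) implies not P = 1 implies 1/2 = 1/2
No assignment yields a value below 1/2, so this is the minimum.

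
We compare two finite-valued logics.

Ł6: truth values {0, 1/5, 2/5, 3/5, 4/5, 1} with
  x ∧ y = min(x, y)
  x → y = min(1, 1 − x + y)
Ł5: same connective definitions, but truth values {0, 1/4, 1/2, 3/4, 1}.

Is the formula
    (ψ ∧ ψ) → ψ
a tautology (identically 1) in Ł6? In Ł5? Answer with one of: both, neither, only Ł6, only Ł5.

both

In Ł6: every assignment gives 1 — tautology.
In Ł5: every assignment gives 1 — tautology.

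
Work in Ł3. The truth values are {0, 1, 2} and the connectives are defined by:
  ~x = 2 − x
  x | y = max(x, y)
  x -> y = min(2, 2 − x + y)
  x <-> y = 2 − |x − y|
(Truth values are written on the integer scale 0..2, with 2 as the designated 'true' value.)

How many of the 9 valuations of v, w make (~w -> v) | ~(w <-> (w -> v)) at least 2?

v = 0, w = 0 ↦ 2  ≥
v = 0, w = 1 ↦ 1  <
v = 0, w = 2 ↦ 2  ≥
v = 1, w = 0 ↦ 2  ≥
v = 1, w = 1 ↦ 2  ≥
v = 1, w = 2 ↦ 2  ≥
v = 2, w = 0 ↦ 2  ≥
v = 2, w = 1 ↦ 2  ≥
v = 2, w = 2 ↦ 2  ≥
So 8 of the 9 assignments meet the threshold.

8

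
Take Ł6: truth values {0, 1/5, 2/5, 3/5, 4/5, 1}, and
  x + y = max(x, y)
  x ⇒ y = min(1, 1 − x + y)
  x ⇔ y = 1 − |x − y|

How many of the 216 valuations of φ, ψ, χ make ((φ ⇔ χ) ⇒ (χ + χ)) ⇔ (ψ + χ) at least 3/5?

191

value 1: 76 assignments (counts)
value 4/5: 76 assignments (counts)
value 3/5: 39 assignments (counts)
value 2/5: 16 assignments
value 1/5: 7 assignments
value 0: 2 assignments
So 191 of the 216 assignments meet the threshold.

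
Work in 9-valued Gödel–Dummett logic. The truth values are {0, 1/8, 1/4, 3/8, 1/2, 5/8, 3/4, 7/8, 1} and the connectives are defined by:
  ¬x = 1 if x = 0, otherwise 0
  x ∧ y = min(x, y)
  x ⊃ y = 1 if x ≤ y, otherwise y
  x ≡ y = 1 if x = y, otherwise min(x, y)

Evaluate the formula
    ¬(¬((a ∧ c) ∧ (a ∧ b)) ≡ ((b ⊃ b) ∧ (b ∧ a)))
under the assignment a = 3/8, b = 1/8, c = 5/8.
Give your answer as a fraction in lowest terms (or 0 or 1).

1

a ∧ c = 3/8 ∧ 5/8 = 3/8
a ∧ b = 3/8 ∧ 1/8 = 1/8
(a ∧ c) ∧ (a ∧ b) = 3/8 ∧ 1/8 = 1/8
¬((a ∧ c) ∧ (a ∧ b)) = ¬1/8 = 0
b ⊃ b = 1/8 ⊃ 1/8 = 1
b ∧ a = 1/8 ∧ 3/8 = 1/8
(b ⊃ b) ∧ (b ∧ a) = 1 ∧ 1/8 = 1/8
¬((a ∧ c) ∧ (a ∧ b)) ≡ ((b ⊃ b) ∧ (b ∧ a)) = 0 ≡ 1/8 = 0
¬(¬((a ∧ c) ∧ (a ∧ b)) ≡ ((b ⊃ b) ∧ (b ∧ a))) = ¬0 = 1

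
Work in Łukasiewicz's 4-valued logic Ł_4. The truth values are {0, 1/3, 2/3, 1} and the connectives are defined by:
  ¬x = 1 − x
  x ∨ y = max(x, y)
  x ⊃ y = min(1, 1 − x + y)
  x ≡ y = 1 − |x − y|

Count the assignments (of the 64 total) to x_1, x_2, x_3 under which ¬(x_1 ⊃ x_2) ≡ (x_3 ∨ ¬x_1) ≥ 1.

7

value 1: 7 assignments (counts)
value 2/3: 17 assignments
value 1/3: 17 assignments
value 0: 23 assignments
So 7 of the 64 assignments meet the threshold.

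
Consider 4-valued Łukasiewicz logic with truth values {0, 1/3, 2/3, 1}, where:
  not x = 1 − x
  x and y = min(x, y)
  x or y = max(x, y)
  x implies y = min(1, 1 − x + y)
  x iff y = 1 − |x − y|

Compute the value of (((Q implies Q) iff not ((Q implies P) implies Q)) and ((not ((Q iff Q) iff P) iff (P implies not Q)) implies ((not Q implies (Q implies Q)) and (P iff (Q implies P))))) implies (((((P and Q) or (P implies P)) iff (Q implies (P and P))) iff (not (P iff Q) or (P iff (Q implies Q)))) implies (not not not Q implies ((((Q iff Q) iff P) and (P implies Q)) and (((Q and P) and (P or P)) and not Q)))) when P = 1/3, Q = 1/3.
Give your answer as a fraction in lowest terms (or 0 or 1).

1

Q implies Q = 1/3 implies 1/3 = 1
Q implies P = 1/3 implies 1/3 = 1
(Q implies P) implies Q = 1 implies 1/3 = 1/3
not ((Q implies P) implies Q) = not 1/3 = 2/3
(Q implies Q) iff not ((Q implies P) implies Q) = 1 iff 2/3 = 2/3
Q iff Q = 1/3 iff 1/3 = 1
(Q iff Q) iff P = 1 iff 1/3 = 1/3
not ((Q iff Q) iff P) = not 1/3 = 2/3
not Q = not 1/3 = 2/3
P implies not Q = 1/3 implies 2/3 = 1
not ((Q iff Q) iff P) iff (P implies not Q) = 2/3 iff 1 = 2/3
not Q = not 1/3 = 2/3
Q implies Q = 1/3 implies 1/3 = 1
not Q implies (Q implies Q) = 2/3 implies 1 = 1
Q implies P = 1/3 implies 1/3 = 1
P iff (Q implies P) = 1/3 iff 1 = 1/3
(not Q implies (Q implies Q)) and (P iff (Q implies P)) = 1 and 1/3 = 1/3
(not ((Q iff Q) iff P) iff (P implies not Q)) implies ((not Q implies (Q implies Q)) and (P iff (Q implies P))) = 2/3 implies 1/3 = 2/3
((Q implies Q) iff not ((Q implies P) implies Q)) and ((not ((Q iff Q) iff P) iff (P implies not Q)) implies ((not Q implies (Q implies Q)) and (P iff (Q implies P)))) = 2/3 and 2/3 = 2/3
P and Q = 1/3 and 1/3 = 1/3
P implies P = 1/3 implies 1/3 = 1
(P and Q) or (P implies P) = 1/3 or 1 = 1
P and P = 1/3 and 1/3 = 1/3
Q implies (P and P) = 1/3 implies 1/3 = 1
((P and Q) or (P implies P)) iff (Q implies (P and P)) = 1 iff 1 = 1
P iff Q = 1/3 iff 1/3 = 1
not (P iff Q) = not 1 = 0
Q implies Q = 1/3 implies 1/3 = 1
P iff (Q implies Q) = 1/3 iff 1 = 1/3
not (P iff Q) or (P iff (Q implies Q)) = 0 or 1/3 = 1/3
(((P and Q) or (P implies P)) iff (Q implies (P and P))) iff (not (P iff Q) or (P iff (Q implies Q))) = 1 iff 1/3 = 1/3
not Q = not 1/3 = 2/3
not not Q = not 2/3 = 1/3
not not not Q = not 1/3 = 2/3
Q iff Q = 1/3 iff 1/3 = 1
(Q iff Q) iff P = 1 iff 1/3 = 1/3
P implies Q = 1/3 implies 1/3 = 1
((Q iff Q) iff P) and (P implies Q) = 1/3 and 1 = 1/3
Q and P = 1/3 and 1/3 = 1/3
P or P = 1/3 or 1/3 = 1/3
(Q and P) and (P or P) = 1/3 and 1/3 = 1/3
not Q = not 1/3 = 2/3
((Q and P) and (P or P)) and not Q = 1/3 and 2/3 = 1/3
(((Q iff Q) iff P) and (P implies Q)) and (((Q and P) and (P or P)) and not Q) = 1/3 and 1/3 = 1/3
not not not Q implies ((((Q iff Q) iff P) and (P implies Q)) and (((Q and P) and (P or P)) and not Q)) = 2/3 implies 1/3 = 2/3
((((P and Q) or (P implies P)) iff (Q implies (P and P))) iff (not (P iff Q) or (P iff (Q implies Q)))) implies (not not not Q implies ((((Q iff Q) iff P) and (P implies Q)) and (((Q and P) and (P or P)) and not Q))) = 1/3 implies 2/3 = 1
(((Q implies Q) iff not ((Q implies P) implies Q)) and ((not ((Q iff Q) iff P) iff (P implies not Q)) implies ((not Q implies (Q implies Q)) and (P iff (Q implies P))))) implies (((((P and Q) or (P implies P)) iff (Q implies (P and P))) iff (not (P iff Q) or (P iff (Q implies Q)))) implies (not not not Q implies ((((Q iff Q) iff P) and (P implies Q)) and (((Q and P) and (P or P)) and not Q)))) = 2/3 implies 1 = 1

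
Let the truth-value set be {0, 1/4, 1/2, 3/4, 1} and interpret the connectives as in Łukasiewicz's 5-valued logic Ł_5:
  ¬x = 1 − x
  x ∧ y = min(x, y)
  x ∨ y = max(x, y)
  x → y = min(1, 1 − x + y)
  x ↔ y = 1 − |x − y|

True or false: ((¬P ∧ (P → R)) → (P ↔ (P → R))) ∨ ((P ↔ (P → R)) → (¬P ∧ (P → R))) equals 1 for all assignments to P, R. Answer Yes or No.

At P = 1/4, R = 1/4, for instance:
¬P = ¬1/4 = 3/4
P → R = 1/4 → 1/4 = 1
¬P ∧ (P → R) = 3/4 ∧ 1 = 3/4
P → R = 1/4 → 1/4 = 1
P ↔ (P → R) = 1/4 ↔ 1 = 1/4
(¬P ∧ (P → R)) → (P ↔ (P → R)) = 3/4 → 1/4 = 1/2
(P ↔ (P → R)) → (¬P ∧ (P → R)) = 1/4 → 3/4 = 1
((¬P ∧ (P → R)) → (P ↔ (P → R))) ∨ ((P ↔ (P → R)) → (¬P ∧ (P → R))) = 1/2 ∨ 1 = 1
and checking the remaining 24 assignments likewise gives ≥ 1 in every case.

Yes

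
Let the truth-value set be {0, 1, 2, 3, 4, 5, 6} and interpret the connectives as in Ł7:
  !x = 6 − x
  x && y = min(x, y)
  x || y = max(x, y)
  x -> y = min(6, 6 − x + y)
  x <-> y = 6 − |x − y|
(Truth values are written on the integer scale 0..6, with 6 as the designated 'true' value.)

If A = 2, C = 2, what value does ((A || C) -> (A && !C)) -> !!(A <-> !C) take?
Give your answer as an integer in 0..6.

4

A || C = 2 || 2 = 2
!C = !2 = 4
A && !C = 2 && 4 = 2
(A || C) -> (A && !C) = 2 -> 2 = 6
!C = !2 = 4
A <-> !C = 2 <-> 4 = 4
!(A <-> !C) = !4 = 2
!!(A <-> !C) = !2 = 4
((A || C) -> (A && !C)) -> !!(A <-> !C) = 6 -> 4 = 4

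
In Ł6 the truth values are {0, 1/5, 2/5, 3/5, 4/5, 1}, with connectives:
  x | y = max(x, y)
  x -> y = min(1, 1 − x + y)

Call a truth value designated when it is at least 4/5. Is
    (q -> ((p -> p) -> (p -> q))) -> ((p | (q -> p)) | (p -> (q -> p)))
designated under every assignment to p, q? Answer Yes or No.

At p = 2/5, q = 0, for instance:
p -> p = 2/5 -> 2/5 = 1
p -> q = 2/5 -> 0 = 3/5
(p -> p) -> (p -> q) = 1 -> 3/5 = 3/5
q -> ((p -> p) -> (p -> q)) = 0 -> 3/5 = 1
q -> p = 0 -> 2/5 = 1
p | (q -> p) = 2/5 | 1 = 1
q -> p = 0 -> 2/5 = 1
p -> (q -> p) = 2/5 -> 1 = 1
(p | (q -> p)) | (p -> (q -> p)) = 1 | 1 = 1
(q -> ((p -> p) -> (p -> q))) -> ((p | (q -> p)) | (p -> (q -> p))) = 1 -> 1 = 1
and checking the remaining 35 assignments likewise gives ≥ 4/5 in every case.

Yes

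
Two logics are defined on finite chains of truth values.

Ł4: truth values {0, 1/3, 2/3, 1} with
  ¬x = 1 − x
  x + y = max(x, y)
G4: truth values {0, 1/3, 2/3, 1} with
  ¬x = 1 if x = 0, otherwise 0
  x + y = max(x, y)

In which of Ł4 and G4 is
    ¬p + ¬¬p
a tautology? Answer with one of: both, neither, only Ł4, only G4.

In Ł4: at p = 1/3 the value is 2/3 — not a tautology.
In G4: every assignment gives 1 — tautology.

only G4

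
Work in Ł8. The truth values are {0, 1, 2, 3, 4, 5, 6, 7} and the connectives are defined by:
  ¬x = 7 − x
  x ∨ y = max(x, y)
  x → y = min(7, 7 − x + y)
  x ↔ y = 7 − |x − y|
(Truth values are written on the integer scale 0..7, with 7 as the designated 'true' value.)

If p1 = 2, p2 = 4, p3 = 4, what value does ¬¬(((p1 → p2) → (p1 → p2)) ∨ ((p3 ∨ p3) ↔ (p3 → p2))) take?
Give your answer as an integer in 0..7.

p1 → p2 = 2 → 4 = 7
p1 → p2 = 2 → 4 = 7
(p1 → p2) → (p1 → p2) = 7 → 7 = 7
p3 ∨ p3 = 4 ∨ 4 = 4
p3 → p2 = 4 → 4 = 7
(p3 ∨ p3) ↔ (p3 → p2) = 4 ↔ 7 = 4
((p1 → p2) → (p1 → p2)) ∨ ((p3 ∨ p3) ↔ (p3 → p2)) = 7 ∨ 4 = 7
¬(((p1 → p2) → (p1 → p2)) ∨ ((p3 ∨ p3) ↔ (p3 → p2))) = ¬7 = 0
¬¬(((p1 → p2) → (p1 → p2)) ∨ ((p3 ∨ p3) ↔ (p3 → p2))) = ¬0 = 7

7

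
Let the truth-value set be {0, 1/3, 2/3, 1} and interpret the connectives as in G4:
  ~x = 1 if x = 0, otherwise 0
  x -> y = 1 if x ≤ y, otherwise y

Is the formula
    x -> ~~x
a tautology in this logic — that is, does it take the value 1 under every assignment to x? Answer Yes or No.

Yes

x = 0 ↦ 1
x = 1/3 ↦ 1
x = 2/3 ↦ 1
x = 1 ↦ 1
Every assignment gives a value ≥ 1.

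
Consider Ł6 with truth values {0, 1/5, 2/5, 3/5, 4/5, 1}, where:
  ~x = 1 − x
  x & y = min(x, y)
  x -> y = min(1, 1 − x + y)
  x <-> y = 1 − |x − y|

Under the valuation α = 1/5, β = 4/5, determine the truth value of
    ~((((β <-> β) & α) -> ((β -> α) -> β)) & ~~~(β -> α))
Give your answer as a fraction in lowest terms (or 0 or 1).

2/5

β <-> β = 4/5 <-> 4/5 = 1
(β <-> β) & α = 1 & 1/5 = 1/5
β -> α = 4/5 -> 1/5 = 2/5
(β -> α) -> β = 2/5 -> 4/5 = 1
((β <-> β) & α) -> ((β -> α) -> β) = 1/5 -> 1 = 1
β -> α = 4/5 -> 1/5 = 2/5
~(β -> α) = ~2/5 = 3/5
~~(β -> α) = ~3/5 = 2/5
~~~(β -> α) = ~2/5 = 3/5
(((β <-> β) & α) -> ((β -> α) -> β)) & ~~~(β -> α) = 1 & 3/5 = 3/5
~((((β <-> β) & α) -> ((β -> α) -> β)) & ~~~(β -> α)) = ~3/5 = 2/5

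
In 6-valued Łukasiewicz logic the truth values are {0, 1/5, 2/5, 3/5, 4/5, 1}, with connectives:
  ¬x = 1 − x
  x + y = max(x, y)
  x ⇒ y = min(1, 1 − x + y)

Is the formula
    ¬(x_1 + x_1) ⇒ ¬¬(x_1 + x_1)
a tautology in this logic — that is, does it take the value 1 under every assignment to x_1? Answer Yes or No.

Counterexample: take x_1 = 0.
x_1 + x_1 = 0 + 0 = 0
¬(x_1 + x_1) = ¬0 = 1
x_1 + x_1 = 0 + 0 = 0
¬(x_1 + x_1) = ¬0 = 1
¬¬(x_1 + x_1) = ¬1 = 0
¬(x_1 + x_1) ⇒ ¬¬(x_1 + x_1) = 1 ⇒ 0 = 0
This gives 0 ≠ 1.

No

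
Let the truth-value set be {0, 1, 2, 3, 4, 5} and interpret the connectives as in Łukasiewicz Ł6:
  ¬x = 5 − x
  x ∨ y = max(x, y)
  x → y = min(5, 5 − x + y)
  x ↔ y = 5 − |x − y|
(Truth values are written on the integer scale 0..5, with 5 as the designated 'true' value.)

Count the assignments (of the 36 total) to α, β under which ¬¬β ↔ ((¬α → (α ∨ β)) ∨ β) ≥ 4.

value 5: 11 assignments (counts)
value 4: 8 assignments (counts)
value 3: 6 assignments
value 2: 4 assignments
value 1: 4 assignments
value 0: 3 assignments
So 19 of the 36 assignments meet the threshold.

19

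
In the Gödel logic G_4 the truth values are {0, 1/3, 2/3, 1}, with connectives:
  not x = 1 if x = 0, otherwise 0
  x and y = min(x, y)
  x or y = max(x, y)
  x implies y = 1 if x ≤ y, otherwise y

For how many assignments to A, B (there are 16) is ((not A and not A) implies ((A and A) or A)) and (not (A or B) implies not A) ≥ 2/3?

12

A = 0, B = 0 ↦ 0  <
A = 0, B = 1/3 ↦ 0  <
A = 0, B = 2/3 ↦ 0  <
A = 0, B = 1 ↦ 0  <
A = 1/3, B = 0 ↦ 1  ≥
A = 1/3, B = 1/3 ↦ 1  ≥
A = 1/3, B = 2/3 ↦ 1  ≥
A = 1/3, B = 1 ↦ 1  ≥
A = 2/3, B = 0 ↦ 1  ≥
A = 2/3, B = 1/3 ↦ 1  ≥
A = 2/3, B = 2/3 ↦ 1  ≥
A = 2/3, B = 1 ↦ 1  ≥
A = 1, B = 0 ↦ 1  ≥
A = 1, B = 1/3 ↦ 1  ≥
A = 1, B = 2/3 ↦ 1  ≥
A = 1, B = 1 ↦ 1  ≥
So 12 of the 16 assignments meet the threshold.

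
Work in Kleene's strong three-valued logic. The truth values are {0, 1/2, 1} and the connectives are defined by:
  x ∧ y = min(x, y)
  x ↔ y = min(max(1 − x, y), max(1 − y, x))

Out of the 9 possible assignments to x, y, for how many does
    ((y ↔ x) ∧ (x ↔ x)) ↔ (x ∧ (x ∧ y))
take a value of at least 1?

3

x = 0, y = 0 ↦ 0  <
x = 0, y = 1/2 ↦ 1/2  <
x = 0, y = 1 ↦ 1  ≥
x = 1/2, y = 0 ↦ 1/2  <
x = 1/2, y = 1/2 ↦ 1/2  <
x = 1/2, y = 1 ↦ 1/2  <
x = 1, y = 0 ↦ 1  ≥
x = 1, y = 1/2 ↦ 1/2  <
x = 1, y = 1 ↦ 1  ≥
So 3 of the 9 assignments meet the threshold.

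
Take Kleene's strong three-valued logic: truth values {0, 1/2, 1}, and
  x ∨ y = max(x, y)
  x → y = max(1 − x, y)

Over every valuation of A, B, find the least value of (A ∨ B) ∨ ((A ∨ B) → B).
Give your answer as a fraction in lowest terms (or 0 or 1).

1/2

Take A = 0, B = 1/2:
A ∨ B = 0 ∨ 1/2 = 1/2
A ∨ B = 0 ∨ 1/2 = 1/2
(A ∨ B) → B = 1/2 → 1/2 = 1/2
(A ∨ B) ∨ ((A ∨ B) → B) = 1/2 ∨ 1/2 = 1/2
No assignment yields a value below 1/2, so this is the minimum.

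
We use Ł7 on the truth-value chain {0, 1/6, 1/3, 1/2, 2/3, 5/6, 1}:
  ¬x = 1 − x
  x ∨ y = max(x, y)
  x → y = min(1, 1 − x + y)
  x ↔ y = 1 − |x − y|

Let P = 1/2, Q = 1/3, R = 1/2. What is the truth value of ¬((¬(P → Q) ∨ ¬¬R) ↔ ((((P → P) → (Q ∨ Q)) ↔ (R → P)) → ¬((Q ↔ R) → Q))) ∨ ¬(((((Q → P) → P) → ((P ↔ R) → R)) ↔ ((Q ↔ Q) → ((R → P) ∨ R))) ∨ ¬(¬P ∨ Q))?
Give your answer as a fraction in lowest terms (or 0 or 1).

1/2

P → Q = 1/2 → 1/3 = 5/6
¬(P → Q) = ¬5/6 = 1/6
¬R = ¬1/2 = 1/2
¬¬R = ¬1/2 = 1/2
¬(P → Q) ∨ ¬¬R = 1/6 ∨ 1/2 = 1/2
P → P = 1/2 → 1/2 = 1
Q ∨ Q = 1/3 ∨ 1/3 = 1/3
(P → P) → (Q ∨ Q) = 1 → 1/3 = 1/3
R → P = 1/2 → 1/2 = 1
((P → P) → (Q ∨ Q)) ↔ (R → P) = 1/3 ↔ 1 = 1/3
Q ↔ R = 1/3 ↔ 1/2 = 5/6
(Q ↔ R) → Q = 5/6 → 1/3 = 1/2
¬((Q ↔ R) → Q) = ¬1/2 = 1/2
(((P → P) → (Q ∨ Q)) ↔ (R → P)) → ¬((Q ↔ R) → Q) = 1/3 → 1/2 = 1
(¬(P → Q) ∨ ¬¬R) ↔ ((((P → P) → (Q ∨ Q)) ↔ (R → P)) → ¬((Q ↔ R) → Q)) = 1/2 ↔ 1 = 1/2
¬((¬(P → Q) ∨ ¬¬R) ↔ ((((P → P) → (Q ∨ Q)) ↔ (R → P)) → ¬((Q ↔ R) → Q))) = ¬1/2 = 1/2
Q → P = 1/3 → 1/2 = 1
(Q → P) → P = 1 → 1/2 = 1/2
P ↔ R = 1/2 ↔ 1/2 = 1
(P ↔ R) → R = 1 → 1/2 = 1/2
((Q → P) → P) → ((P ↔ R) → R) = 1/2 → 1/2 = 1
Q ↔ Q = 1/3 ↔ 1/3 = 1
R → P = 1/2 → 1/2 = 1
(R → P) ∨ R = 1 ∨ 1/2 = 1
(Q ↔ Q) → ((R → P) ∨ R) = 1 → 1 = 1
(((Q → P) → P) → ((P ↔ R) → R)) ↔ ((Q ↔ Q) → ((R → P) ∨ R)) = 1 ↔ 1 = 1
¬P = ¬1/2 = 1/2
¬P ∨ Q = 1/2 ∨ 1/3 = 1/2
¬(¬P ∨ Q) = ¬1/2 = 1/2
((((Q → P) → P) → ((P ↔ R) → R)) ↔ ((Q ↔ Q) → ((R → P) ∨ R))) ∨ ¬(¬P ∨ Q) = 1 ∨ 1/2 = 1
¬(((((Q → P) → P) → ((P ↔ R) → R)) ↔ ((Q ↔ Q) → ((R → P) ∨ R))) ∨ ¬(¬P ∨ Q)) = ¬1 = 0
¬((¬(P → Q) ∨ ¬¬R) ↔ ((((P → P) → (Q ∨ Q)) ↔ (R → P)) → ¬((Q ↔ R) → Q))) ∨ ¬(((((Q → P) → P) → ((P ↔ R) → R)) ↔ ((Q ↔ Q) → ((R → P) ∨ R))) ∨ ¬(¬P ∨ Q)) = 1/2 ∨ 0 = 1/2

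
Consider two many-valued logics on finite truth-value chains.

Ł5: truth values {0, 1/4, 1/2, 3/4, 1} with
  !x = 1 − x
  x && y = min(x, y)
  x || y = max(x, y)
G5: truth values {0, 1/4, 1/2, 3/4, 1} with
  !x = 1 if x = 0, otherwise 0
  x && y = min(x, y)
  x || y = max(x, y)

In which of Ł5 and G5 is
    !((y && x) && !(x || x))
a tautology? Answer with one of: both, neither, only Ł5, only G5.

In Ł5: at x = 1/4, y = 1/4 the value is 3/4 — not a tautology.
In G5: every assignment gives 1 — tautology.

only G5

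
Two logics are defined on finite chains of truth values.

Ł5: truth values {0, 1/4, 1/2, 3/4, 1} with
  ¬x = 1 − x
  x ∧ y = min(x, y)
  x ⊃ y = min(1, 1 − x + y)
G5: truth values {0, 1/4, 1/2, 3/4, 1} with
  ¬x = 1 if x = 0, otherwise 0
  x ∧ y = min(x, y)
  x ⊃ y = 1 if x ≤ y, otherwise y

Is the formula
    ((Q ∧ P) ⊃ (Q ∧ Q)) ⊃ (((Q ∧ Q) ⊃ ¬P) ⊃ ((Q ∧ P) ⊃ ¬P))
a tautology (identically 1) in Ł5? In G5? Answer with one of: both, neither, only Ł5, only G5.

both

In Ł5: every assignment gives 1 — tautology.
In G5: every assignment gives 1 — tautology.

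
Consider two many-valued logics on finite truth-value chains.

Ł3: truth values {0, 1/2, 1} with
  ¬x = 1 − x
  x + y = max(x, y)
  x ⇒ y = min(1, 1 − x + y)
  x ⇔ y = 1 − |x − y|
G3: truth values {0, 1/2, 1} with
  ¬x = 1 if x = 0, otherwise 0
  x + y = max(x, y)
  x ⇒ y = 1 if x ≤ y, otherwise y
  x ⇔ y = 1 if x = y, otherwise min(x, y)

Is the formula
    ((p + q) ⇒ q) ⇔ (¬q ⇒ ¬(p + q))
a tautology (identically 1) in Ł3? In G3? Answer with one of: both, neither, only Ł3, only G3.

In Ł3: every assignment gives 1 — tautology.
In G3: at p = 1, q = 1/2 the value is 1/2 — not a tautology.

only Ł3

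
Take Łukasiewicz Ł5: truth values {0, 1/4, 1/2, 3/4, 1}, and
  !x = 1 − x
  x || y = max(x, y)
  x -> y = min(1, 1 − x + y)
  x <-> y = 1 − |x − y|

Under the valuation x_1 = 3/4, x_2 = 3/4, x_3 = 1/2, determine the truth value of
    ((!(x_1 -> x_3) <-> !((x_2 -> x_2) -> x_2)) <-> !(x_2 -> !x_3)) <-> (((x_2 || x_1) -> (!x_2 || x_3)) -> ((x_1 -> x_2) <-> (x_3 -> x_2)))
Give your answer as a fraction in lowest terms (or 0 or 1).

1/4

x_1 -> x_3 = 3/4 -> 1/2 = 3/4
!(x_1 -> x_3) = !3/4 = 1/4
x_2 -> x_2 = 3/4 -> 3/4 = 1
(x_2 -> x_2) -> x_2 = 1 -> 3/4 = 3/4
!((x_2 -> x_2) -> x_2) = !3/4 = 1/4
!(x_1 -> x_3) <-> !((x_2 -> x_2) -> x_2) = 1/4 <-> 1/4 = 1
!x_3 = !1/2 = 1/2
x_2 -> !x_3 = 3/4 -> 1/2 = 3/4
!(x_2 -> !x_3) = !3/4 = 1/4
(!(x_1 -> x_3) <-> !((x_2 -> x_2) -> x_2)) <-> !(x_2 -> !x_3) = 1 <-> 1/4 = 1/4
x_2 || x_1 = 3/4 || 3/4 = 3/4
!x_2 = !3/4 = 1/4
!x_2 || x_3 = 1/4 || 1/2 = 1/2
(x_2 || x_1) -> (!x_2 || x_3) = 3/4 -> 1/2 = 3/4
x_1 -> x_2 = 3/4 -> 3/4 = 1
x_3 -> x_2 = 1/2 -> 3/4 = 1
(x_1 -> x_2) <-> (x_3 -> x_2) = 1 <-> 1 = 1
((x_2 || x_1) -> (!x_2 || x_3)) -> ((x_1 -> x_2) <-> (x_3 -> x_2)) = 3/4 -> 1 = 1
((!(x_1 -> x_3) <-> !((x_2 -> x_2) -> x_2)) <-> !(x_2 -> !x_3)) <-> (((x_2 || x_1) -> (!x_2 || x_3)) -> ((x_1 -> x_2) <-> (x_3 -> x_2))) = 1/4 <-> 1 = 1/4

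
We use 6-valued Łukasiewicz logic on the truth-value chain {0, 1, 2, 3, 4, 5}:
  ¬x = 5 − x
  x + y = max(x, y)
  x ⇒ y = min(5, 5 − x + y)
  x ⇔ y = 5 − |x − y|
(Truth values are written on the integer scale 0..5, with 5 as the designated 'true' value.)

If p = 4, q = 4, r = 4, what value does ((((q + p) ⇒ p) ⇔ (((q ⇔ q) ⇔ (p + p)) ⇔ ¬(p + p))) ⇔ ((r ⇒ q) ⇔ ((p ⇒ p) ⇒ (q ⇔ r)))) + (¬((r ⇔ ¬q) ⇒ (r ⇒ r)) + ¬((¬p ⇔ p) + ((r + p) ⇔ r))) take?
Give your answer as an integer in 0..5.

2

q + p = 4 + 4 = 4
(q + p) ⇒ p = 4 ⇒ 4 = 5
q ⇔ q = 4 ⇔ 4 = 5
p + p = 4 + 4 = 4
(q ⇔ q) ⇔ (p + p) = 5 ⇔ 4 = 4
p + p = 4 + 4 = 4
¬(p + p) = ¬4 = 1
((q ⇔ q) ⇔ (p + p)) ⇔ ¬(p + p) = 4 ⇔ 1 = 2
((q + p) ⇒ p) ⇔ (((q ⇔ q) ⇔ (p + p)) ⇔ ¬(p + p)) = 5 ⇔ 2 = 2
r ⇒ q = 4 ⇒ 4 = 5
p ⇒ p = 4 ⇒ 4 = 5
q ⇔ r = 4 ⇔ 4 = 5
(p ⇒ p) ⇒ (q ⇔ r) = 5 ⇒ 5 = 5
(r ⇒ q) ⇔ ((p ⇒ p) ⇒ (q ⇔ r)) = 5 ⇔ 5 = 5
(((q + p) ⇒ p) ⇔ (((q ⇔ q) ⇔ (p + p)) ⇔ ¬(p + p))) ⇔ ((r ⇒ q) ⇔ ((p ⇒ p) ⇒ (q ⇔ r))) = 2 ⇔ 5 = 2
¬q = ¬4 = 1
r ⇔ ¬q = 4 ⇔ 1 = 2
r ⇒ r = 4 ⇒ 4 = 5
(r ⇔ ¬q) ⇒ (r ⇒ r) = 2 ⇒ 5 = 5
¬((r ⇔ ¬q) ⇒ (r ⇒ r)) = ¬5 = 0
¬p = ¬4 = 1
¬p ⇔ p = 1 ⇔ 4 = 2
r + p = 4 + 4 = 4
(r + p) ⇔ r = 4 ⇔ 4 = 5
(¬p ⇔ p) + ((r + p) ⇔ r) = 2 + 5 = 5
¬((¬p ⇔ p) + ((r + p) ⇔ r)) = ¬5 = 0
¬((r ⇔ ¬q) ⇒ (r ⇒ r)) + ¬((¬p ⇔ p) + ((r + p) ⇔ r)) = 0 + 0 = 0
((((q + p) ⇒ p) ⇔ (((q ⇔ q) ⇔ (p + p)) ⇔ ¬(p + p))) ⇔ ((r ⇒ q) ⇔ ((p ⇒ p) ⇒ (q ⇔ r)))) + (¬((r ⇔ ¬q) ⇒ (r ⇒ r)) + ¬((¬p ⇔ p) + ((r + p) ⇔ r))) = 2 + 0 = 2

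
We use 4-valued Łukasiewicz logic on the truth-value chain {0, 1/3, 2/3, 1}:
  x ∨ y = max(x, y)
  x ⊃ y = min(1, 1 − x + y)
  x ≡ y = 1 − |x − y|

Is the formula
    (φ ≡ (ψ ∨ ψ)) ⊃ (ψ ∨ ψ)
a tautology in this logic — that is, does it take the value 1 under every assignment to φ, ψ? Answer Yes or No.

Counterexample: take φ = 0, ψ = 0.
ψ ∨ ψ = 0 ∨ 0 = 0
φ ≡ (ψ ∨ ψ) = 0 ≡ 0 = 1
ψ ∨ ψ = 0 ∨ 0 = 0
(φ ≡ (ψ ∨ ψ)) ⊃ (ψ ∨ ψ) = 1 ⊃ 0 = 0
This gives 0 ≠ 1.

No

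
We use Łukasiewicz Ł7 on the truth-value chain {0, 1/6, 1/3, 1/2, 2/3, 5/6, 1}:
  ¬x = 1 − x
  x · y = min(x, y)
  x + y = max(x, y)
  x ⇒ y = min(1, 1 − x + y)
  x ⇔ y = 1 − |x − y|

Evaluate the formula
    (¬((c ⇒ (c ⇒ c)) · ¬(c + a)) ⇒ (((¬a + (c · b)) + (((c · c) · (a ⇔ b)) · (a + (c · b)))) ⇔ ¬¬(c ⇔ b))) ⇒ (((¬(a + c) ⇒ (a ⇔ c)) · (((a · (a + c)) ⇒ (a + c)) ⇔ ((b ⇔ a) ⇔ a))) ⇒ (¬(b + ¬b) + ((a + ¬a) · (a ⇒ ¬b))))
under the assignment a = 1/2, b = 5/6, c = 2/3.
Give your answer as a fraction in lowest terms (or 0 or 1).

c ⇒ c = 2/3 ⇒ 2/3 = 1
c ⇒ (c ⇒ c) = 2/3 ⇒ 1 = 1
c + a = 2/3 + 1/2 = 2/3
¬(c + a) = ¬2/3 = 1/3
(c ⇒ (c ⇒ c)) · ¬(c + a) = 1 · 1/3 = 1/3
¬((c ⇒ (c ⇒ c)) · ¬(c + a)) = ¬1/3 = 2/3
¬a = ¬1/2 = 1/2
c · b = 2/3 · 5/6 = 2/3
¬a + (c · b) = 1/2 + 2/3 = 2/3
c · c = 2/3 · 2/3 = 2/3
a ⇔ b = 1/2 ⇔ 5/6 = 2/3
(c · c) · (a ⇔ b) = 2/3 · 2/3 = 2/3
c · b = 2/3 · 5/6 = 2/3
a + (c · b) = 1/2 + 2/3 = 2/3
((c · c) · (a ⇔ b)) · (a + (c · b)) = 2/3 · 2/3 = 2/3
(¬a + (c · b)) + (((c · c) · (a ⇔ b)) · (a + (c · b))) = 2/3 + 2/3 = 2/3
c ⇔ b = 2/3 ⇔ 5/6 = 5/6
¬(c ⇔ b) = ¬5/6 = 1/6
¬¬(c ⇔ b) = ¬1/6 = 5/6
((¬a + (c · b)) + (((c · c) · (a ⇔ b)) · (a + (c · b)))) ⇔ ¬¬(c ⇔ b) = 2/3 ⇔ 5/6 = 5/6
¬((c ⇒ (c ⇒ c)) · ¬(c + a)) ⇒ (((¬a + (c · b)) + (((c · c) · (a ⇔ b)) · (a + (c · b)))) ⇔ ¬¬(c ⇔ b)) = 2/3 ⇒ 5/6 = 1
a + c = 1/2 + 2/3 = 2/3
¬(a + c) = ¬2/3 = 1/3
a ⇔ c = 1/2 ⇔ 2/3 = 5/6
¬(a + c) ⇒ (a ⇔ c) = 1/3 ⇒ 5/6 = 1
a + c = 1/2 + 2/3 = 2/3
a · (a + c) = 1/2 · 2/3 = 1/2
a + c = 1/2 + 2/3 = 2/3
(a · (a + c)) ⇒ (a + c) = 1/2 ⇒ 2/3 = 1
b ⇔ a = 5/6 ⇔ 1/2 = 2/3
(b ⇔ a) ⇔ a = 2/3 ⇔ 1/2 = 5/6
((a · (a + c)) ⇒ (a + c)) ⇔ ((b ⇔ a) ⇔ a) = 1 ⇔ 5/6 = 5/6
(¬(a + c) ⇒ (a ⇔ c)) · (((a · (a + c)) ⇒ (a + c)) ⇔ ((b ⇔ a) ⇔ a)) = 1 · 5/6 = 5/6
¬b = ¬5/6 = 1/6
b + ¬b = 5/6 + 1/6 = 5/6
¬(b + ¬b) = ¬5/6 = 1/6
¬a = ¬1/2 = 1/2
a + ¬a = 1/2 + 1/2 = 1/2
¬b = ¬5/6 = 1/6
a ⇒ ¬b = 1/2 ⇒ 1/6 = 2/3
(a + ¬a) · (a ⇒ ¬b) = 1/2 · 2/3 = 1/2
¬(b + ¬b) + ((a + ¬a) · (a ⇒ ¬b)) = 1/6 + 1/2 = 1/2
((¬(a + c) ⇒ (a ⇔ c)) · (((a · (a + c)) ⇒ (a + c)) ⇔ ((b ⇔ a) ⇔ a))) ⇒ (¬(b + ¬b) + ((a + ¬a) · (a ⇒ ¬b))) = 5/6 ⇒ 1/2 = 2/3
(¬((c ⇒ (c ⇒ c)) · ¬(c + a)) ⇒ (((¬a + (c · b)) + (((c · c) · (a ⇔ b)) · (a + (c · b)))) ⇔ ¬¬(c ⇔ b))) ⇒ (((¬(a + c) ⇒ (a ⇔ c)) · (((a · (a + c)) ⇒ (a + c)) ⇔ ((b ⇔ a) ⇔ a))) ⇒ (¬(b + ¬b) + ((a + ¬a) · (a ⇒ ¬b)))) = 1 ⇒ 2/3 = 2/3

2/3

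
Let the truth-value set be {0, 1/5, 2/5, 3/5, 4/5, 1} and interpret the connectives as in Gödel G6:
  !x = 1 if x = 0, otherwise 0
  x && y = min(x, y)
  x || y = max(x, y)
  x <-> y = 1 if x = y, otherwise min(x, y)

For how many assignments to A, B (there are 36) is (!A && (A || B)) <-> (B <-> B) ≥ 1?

1

value 1: 1 assignment (counts)
value 4/5: 1 assignment
value 3/5: 1 assignment
value 2/5: 1 assignment
value 1/5: 1 assignment
value 0: 31 assignments
So 1 of the 36 assignments meets the threshold.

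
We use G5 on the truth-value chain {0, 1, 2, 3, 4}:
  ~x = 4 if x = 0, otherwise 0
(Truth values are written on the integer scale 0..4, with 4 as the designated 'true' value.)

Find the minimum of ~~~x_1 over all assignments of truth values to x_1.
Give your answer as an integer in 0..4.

Take x_1 = 1:
~x_1 = ~1 = 0
~~x_1 = ~0 = 4
~~~x_1 = ~4 = 0
No assignment yields a value below 0, so this is the minimum.

0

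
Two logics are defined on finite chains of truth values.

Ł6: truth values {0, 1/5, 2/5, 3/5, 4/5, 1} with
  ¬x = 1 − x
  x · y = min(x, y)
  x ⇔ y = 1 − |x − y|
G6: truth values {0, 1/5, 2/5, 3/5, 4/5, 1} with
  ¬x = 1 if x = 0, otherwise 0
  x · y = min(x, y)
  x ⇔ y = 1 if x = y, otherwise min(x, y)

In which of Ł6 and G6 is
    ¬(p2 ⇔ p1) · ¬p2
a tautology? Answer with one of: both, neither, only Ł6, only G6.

neither

In Ł6: at p1 = 0, p2 = 0 the value is 0 — not a tautology.
In G6: at p1 = 0, p2 = 0 the value is 0 — not a tautology.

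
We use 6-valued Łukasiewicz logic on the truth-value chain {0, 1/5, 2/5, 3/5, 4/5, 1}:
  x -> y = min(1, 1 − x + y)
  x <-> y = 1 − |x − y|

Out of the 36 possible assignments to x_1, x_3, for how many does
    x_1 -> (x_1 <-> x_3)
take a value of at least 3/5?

value 1: 27 assignments (counts)
value 4/5: 3 assignments (counts)
value 3/5: 2 assignments (counts)
value 2/5: 2 assignments
value 1/5: 1 assignment
value 0: 1 assignment
So 32 of the 36 assignments meet the threshold.

32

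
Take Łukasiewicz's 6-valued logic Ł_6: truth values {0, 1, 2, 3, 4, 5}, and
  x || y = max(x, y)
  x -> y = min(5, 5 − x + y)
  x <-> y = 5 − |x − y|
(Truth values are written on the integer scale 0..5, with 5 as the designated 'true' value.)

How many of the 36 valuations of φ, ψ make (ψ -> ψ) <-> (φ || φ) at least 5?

value 5: 6 assignments (counts)
value 4: 6 assignments
value 3: 6 assignments
value 2: 6 assignments
value 1: 6 assignments
value 0: 6 assignments
So 6 of the 36 assignments meet the threshold.

6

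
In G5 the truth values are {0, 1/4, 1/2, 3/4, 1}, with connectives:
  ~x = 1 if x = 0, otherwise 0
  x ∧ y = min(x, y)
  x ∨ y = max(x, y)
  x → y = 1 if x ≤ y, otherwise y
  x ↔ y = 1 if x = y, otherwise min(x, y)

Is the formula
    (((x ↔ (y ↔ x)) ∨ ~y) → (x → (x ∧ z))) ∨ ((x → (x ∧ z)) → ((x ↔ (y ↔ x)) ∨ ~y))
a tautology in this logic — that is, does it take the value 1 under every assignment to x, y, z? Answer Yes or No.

Yes

At x = 1/2, y = 0, z = 1/2, for instance:
y ↔ x = 0 ↔ 1/2 = 0
x ↔ (y ↔ x) = 1/2 ↔ 0 = 0
~y = ~0 = 1
(x ↔ (y ↔ x)) ∨ ~y = 0 ∨ 1 = 1
x ∧ z = 1/2 ∧ 1/2 = 1/2
x → (x ∧ z) = 1/2 → 1/2 = 1
((x ↔ (y ↔ x)) ∨ ~y) → (x → (x ∧ z)) = 1 → 1 = 1
(x → (x ∧ z)) → ((x ↔ (y ↔ x)) ∨ ~y) = 1 → 1 = 1
(((x ↔ (y ↔ x)) ∨ ~y) → (x → (x ∧ z))) ∨ ((x → (x ∧ z)) → ((x ↔ (y ↔ x)) ∨ ~y)) = 1 ∨ 1 = 1
and checking the remaining 124 assignments likewise gives ≥ 1 in every case.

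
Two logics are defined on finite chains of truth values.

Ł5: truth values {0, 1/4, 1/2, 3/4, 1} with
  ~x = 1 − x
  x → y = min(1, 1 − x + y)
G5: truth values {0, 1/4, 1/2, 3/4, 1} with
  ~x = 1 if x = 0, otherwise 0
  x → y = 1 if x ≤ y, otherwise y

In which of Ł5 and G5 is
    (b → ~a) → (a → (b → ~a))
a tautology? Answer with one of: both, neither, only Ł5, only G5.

In Ł5: every assignment gives 1 — tautology.
In G5: every assignment gives 1 — tautology.

both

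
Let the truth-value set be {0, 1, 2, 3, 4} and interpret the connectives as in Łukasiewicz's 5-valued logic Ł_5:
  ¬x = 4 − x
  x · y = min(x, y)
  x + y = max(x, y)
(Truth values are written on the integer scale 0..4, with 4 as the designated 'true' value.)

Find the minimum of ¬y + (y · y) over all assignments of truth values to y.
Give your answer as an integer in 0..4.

2

Take y = 2:
¬y = ¬2 = 2
y · y = 2 · 2 = 2
¬y + (y · y) = 2 + 2 = 2
No assignment yields a value below 2, so this is the minimum.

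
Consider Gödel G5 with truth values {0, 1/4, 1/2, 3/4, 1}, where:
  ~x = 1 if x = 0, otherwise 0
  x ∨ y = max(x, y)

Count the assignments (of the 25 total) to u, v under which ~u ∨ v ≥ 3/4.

13

value 1: 9 assignments (counts)
value 3/4: 4 assignments (counts)
value 1/2: 4 assignments
value 1/4: 4 assignments
value 0: 4 assignments
So 13 of the 25 assignments meet the threshold.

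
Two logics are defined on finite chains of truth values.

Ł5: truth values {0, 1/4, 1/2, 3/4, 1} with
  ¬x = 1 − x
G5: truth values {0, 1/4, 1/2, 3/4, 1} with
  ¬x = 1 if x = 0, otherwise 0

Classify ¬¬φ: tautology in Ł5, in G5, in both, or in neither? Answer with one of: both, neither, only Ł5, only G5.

neither

In Ł5: at φ = 0 the value is 0 — not a tautology.
In G5: at φ = 0 the value is 0 — not a tautology.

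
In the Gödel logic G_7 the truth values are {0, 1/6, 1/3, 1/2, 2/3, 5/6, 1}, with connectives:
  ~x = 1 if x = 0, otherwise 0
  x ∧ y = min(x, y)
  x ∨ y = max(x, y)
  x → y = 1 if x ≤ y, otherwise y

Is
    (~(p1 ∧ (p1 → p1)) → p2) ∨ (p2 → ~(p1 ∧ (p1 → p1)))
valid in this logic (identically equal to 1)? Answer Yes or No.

Yes

At p1 = 1/2, p2 = 5/6, for instance:
p1 → p1 = 1/2 → 1/2 = 1
p1 ∧ (p1 → p1) = 1/2 ∧ 1 = 1/2
~(p1 ∧ (p1 → p1)) = ~1/2 = 0
~(p1 ∧ (p1 → p1)) → p2 = 0 → 5/6 = 1
p2 → ~(p1 ∧ (p1 → p1)) = 5/6 → 0 = 0
(~(p1 ∧ (p1 → p1)) → p2) ∨ (p2 → ~(p1 ∧ (p1 → p1))) = 1 ∨ 0 = 1
and checking the remaining 48 assignments likewise gives ≥ 1 in every case.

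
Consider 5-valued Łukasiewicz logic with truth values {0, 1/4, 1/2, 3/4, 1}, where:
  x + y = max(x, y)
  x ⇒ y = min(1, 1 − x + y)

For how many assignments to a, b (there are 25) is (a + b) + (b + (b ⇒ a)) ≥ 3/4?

24

value 1: 19 assignments (counts)
value 3/4: 5 assignments (counts)
value 1/2: 1 assignment
So 24 of the 25 assignments meet the threshold.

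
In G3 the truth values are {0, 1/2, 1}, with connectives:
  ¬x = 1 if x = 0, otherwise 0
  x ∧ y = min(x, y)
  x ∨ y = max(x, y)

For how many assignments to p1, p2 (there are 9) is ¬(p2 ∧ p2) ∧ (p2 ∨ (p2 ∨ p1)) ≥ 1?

p1 = 0, p2 = 0 ↦ 0  <
p1 = 0, p2 = 1/2 ↦ 0  <
p1 = 0, p2 = 1 ↦ 0  <
p1 = 1/2, p2 = 0 ↦ 1/2  <
p1 = 1/2, p2 = 1/2 ↦ 0  <
p1 = 1/2, p2 = 1 ↦ 0  <
p1 = 1, p2 = 0 ↦ 1  ≥
p1 = 1, p2 = 1/2 ↦ 0  <
p1 = 1, p2 = 1 ↦ 0  <
So 1 of the 9 assignments meets the threshold.

1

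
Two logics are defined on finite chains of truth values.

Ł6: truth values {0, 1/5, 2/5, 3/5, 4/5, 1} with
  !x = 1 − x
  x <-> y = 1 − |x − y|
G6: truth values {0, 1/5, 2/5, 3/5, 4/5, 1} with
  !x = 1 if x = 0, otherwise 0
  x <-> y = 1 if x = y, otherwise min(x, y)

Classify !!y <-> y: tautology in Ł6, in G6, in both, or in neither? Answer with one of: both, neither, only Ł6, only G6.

only Ł6

In Ł6: every assignment gives 1 — tautology.
In G6: at y = 1/5 the value is 1/5 — not a tautology.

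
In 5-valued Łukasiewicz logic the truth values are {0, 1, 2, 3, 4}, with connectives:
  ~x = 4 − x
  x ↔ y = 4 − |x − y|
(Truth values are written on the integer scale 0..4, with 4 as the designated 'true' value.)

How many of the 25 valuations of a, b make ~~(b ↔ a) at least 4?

value 4: 5 assignments (counts)
value 3: 8 assignments
value 2: 6 assignments
value 1: 4 assignments
value 0: 2 assignments
So 5 of the 25 assignments meet the threshold.

5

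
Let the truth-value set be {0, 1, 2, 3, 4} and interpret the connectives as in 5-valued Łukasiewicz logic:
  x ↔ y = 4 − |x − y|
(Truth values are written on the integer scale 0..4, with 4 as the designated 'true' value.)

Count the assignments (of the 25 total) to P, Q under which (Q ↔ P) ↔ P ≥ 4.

value 4: 7 assignments (counts)
value 3: 7 assignments
value 2: 6 assignments
value 1: 3 assignments
value 0: 2 assignments
So 7 of the 25 assignments meet the threshold.

7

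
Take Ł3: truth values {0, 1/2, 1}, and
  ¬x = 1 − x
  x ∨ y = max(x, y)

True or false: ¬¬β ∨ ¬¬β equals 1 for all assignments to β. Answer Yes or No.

No

Counterexample: take β = 0.
¬β = ¬0 = 1
¬¬β = ¬1 = 0
¬β = ¬0 = 1
¬¬β = ¬1 = 0
¬¬β ∨ ¬¬β = 0 ∨ 0 = 0
This gives 0 ≠ 1.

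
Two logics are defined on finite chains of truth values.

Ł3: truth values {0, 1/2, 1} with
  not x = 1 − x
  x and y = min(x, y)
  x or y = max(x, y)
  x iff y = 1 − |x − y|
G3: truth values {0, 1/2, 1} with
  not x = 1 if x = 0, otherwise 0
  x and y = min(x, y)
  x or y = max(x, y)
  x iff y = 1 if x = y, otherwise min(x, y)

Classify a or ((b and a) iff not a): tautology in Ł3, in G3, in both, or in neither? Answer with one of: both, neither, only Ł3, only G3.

In Ł3: at a = 0, b = 0 the value is 0 — not a tautology.
In G3: at a = 0, b = 0 the value is 0 — not a tautology.

neither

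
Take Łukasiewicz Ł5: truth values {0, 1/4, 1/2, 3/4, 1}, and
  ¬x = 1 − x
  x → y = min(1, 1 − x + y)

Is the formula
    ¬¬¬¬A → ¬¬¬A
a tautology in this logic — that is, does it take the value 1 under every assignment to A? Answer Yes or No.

No

Counterexample: take A = 3/4.
¬A = ¬3/4 = 1/4
¬¬A = ¬1/4 = 3/4
¬¬¬A = ¬3/4 = 1/4
¬¬¬¬A = ¬1/4 = 3/4
¬A = ¬3/4 = 1/4
¬¬A = ¬1/4 = 3/4
¬¬¬A = ¬3/4 = 1/4
¬¬¬¬A → ¬¬¬A = 3/4 → 1/4 = 1/2
This gives 1/2 ≠ 1.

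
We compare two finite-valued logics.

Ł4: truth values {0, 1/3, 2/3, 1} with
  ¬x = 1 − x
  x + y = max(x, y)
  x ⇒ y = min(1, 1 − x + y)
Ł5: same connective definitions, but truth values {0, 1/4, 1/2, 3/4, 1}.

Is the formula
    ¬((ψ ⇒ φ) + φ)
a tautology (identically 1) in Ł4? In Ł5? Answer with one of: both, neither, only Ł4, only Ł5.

neither

In Ł4: at φ = 0, ψ = 0 the value is 0 — not a tautology.
In Ł5: at φ = 0, ψ = 0 the value is 0 — not a tautology.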